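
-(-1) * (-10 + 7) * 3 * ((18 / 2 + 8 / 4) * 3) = -297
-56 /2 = -28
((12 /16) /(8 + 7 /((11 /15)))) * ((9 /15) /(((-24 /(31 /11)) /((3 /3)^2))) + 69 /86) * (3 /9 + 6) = 263093 /1327840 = 0.20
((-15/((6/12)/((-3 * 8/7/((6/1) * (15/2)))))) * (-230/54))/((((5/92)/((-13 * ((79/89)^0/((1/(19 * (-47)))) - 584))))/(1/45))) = -92867008/1215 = -76433.75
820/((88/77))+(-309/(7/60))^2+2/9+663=7016311.33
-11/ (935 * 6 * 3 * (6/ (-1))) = 1/ 9180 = 0.00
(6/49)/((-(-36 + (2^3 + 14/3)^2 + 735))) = -54/379015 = -0.00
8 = 8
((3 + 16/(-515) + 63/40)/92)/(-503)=-18721/190657120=-0.00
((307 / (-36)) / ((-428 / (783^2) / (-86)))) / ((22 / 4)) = -899265321 / 4708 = -191007.93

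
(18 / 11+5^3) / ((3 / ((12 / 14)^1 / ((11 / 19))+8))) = 400.19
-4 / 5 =-0.80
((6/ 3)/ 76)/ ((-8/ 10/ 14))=-0.46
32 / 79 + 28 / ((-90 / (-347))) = 385222 / 3555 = 108.36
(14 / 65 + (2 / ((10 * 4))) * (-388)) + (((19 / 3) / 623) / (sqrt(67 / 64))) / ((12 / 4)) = -1247 / 65 + 152 * sqrt(67) / 375669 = -19.18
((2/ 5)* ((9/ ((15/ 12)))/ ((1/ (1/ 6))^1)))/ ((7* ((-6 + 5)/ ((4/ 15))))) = -16/ 875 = -0.02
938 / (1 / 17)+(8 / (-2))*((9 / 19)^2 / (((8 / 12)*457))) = 2630722756 / 164977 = 15946.00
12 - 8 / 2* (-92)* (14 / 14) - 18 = 362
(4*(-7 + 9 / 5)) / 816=-13 / 510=-0.03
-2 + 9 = 7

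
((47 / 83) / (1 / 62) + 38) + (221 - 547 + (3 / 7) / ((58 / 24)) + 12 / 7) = -4229098 / 16849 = -251.00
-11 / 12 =-0.92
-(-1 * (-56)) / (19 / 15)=-840 / 19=-44.21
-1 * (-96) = 96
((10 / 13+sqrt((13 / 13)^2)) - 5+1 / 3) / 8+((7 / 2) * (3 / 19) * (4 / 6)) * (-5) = -13067 / 5928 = -2.20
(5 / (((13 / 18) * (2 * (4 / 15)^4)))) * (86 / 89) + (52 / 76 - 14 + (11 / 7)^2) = 89704704717 / 137877376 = 650.61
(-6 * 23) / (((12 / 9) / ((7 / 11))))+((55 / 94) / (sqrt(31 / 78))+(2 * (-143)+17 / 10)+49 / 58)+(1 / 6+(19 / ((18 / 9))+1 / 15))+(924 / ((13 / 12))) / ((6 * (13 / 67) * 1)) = 55 * sqrt(2418) / 2914+635697343 / 1617330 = 393.98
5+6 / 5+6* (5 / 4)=137 / 10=13.70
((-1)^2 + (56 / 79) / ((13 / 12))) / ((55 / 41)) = 69659 / 56485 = 1.23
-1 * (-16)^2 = -256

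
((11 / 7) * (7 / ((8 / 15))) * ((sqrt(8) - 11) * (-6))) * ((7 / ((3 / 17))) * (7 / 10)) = 302379 / 8 - 27489 * sqrt(2) / 4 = 28078.55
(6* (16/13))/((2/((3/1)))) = 144/13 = 11.08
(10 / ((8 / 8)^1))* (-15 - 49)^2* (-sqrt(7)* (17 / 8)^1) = -87040* sqrt(7) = -230286.19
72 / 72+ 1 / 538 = 539 / 538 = 1.00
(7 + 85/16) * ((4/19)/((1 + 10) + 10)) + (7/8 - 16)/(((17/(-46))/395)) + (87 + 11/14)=220499933/13566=16253.87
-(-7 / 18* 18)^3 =343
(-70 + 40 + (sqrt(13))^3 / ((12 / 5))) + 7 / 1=-23 + 65 * sqrt(13) / 12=-3.47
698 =698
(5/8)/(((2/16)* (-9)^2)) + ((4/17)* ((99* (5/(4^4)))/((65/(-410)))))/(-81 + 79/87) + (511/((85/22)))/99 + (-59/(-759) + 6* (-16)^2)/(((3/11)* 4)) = 646993326398467/459021738240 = 1409.50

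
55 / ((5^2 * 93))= 11 / 465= 0.02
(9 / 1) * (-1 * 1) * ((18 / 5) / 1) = -32.40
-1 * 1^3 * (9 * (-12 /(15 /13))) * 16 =7488 /5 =1497.60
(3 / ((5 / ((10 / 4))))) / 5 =3 / 10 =0.30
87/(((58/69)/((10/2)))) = 1035/2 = 517.50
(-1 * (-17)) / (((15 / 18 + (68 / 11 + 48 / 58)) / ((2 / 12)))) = 0.36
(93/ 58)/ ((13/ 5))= 0.62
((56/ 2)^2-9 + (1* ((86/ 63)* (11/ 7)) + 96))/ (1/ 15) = 1925285/ 147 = 13097.18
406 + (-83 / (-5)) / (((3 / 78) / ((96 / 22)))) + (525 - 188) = 144449 / 55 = 2626.35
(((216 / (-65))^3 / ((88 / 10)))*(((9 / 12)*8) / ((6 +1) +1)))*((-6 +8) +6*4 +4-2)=-87.57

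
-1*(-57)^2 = -3249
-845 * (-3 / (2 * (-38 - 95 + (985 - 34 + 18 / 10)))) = 12675 / 8198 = 1.55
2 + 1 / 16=33 / 16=2.06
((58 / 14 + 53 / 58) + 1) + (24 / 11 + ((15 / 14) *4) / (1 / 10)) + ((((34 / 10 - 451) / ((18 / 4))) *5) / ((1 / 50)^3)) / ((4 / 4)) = -62166615.57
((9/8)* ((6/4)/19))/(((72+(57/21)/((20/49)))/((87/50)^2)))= 0.00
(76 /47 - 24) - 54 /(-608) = -22.29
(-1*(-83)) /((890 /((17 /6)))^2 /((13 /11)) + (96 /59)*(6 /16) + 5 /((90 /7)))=331164522 /333123225377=0.00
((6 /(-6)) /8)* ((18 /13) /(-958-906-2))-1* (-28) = 905635 /32344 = 28.00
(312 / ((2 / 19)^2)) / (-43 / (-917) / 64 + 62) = 1652536704 / 3638699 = 454.16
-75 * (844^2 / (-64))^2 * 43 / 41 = -6392335197225 / 656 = -9744413410.40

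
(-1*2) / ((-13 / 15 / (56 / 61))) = 1680 / 793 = 2.12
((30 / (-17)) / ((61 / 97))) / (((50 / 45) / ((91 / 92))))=-238329 / 95404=-2.50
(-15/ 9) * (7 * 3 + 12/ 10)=-37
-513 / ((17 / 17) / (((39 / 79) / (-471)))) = 6669 / 12403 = 0.54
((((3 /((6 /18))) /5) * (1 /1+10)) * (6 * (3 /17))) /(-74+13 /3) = -486 /1615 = -0.30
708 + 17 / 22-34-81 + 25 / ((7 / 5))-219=60465 / 154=392.63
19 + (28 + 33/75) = 1186/25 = 47.44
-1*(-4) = 4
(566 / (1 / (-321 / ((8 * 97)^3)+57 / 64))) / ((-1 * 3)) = -39259511487 / 233644288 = -168.03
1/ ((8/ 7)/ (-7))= -49/ 8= -6.12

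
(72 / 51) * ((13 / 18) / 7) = 52 / 357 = 0.15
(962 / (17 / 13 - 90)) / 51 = -12506 / 58803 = -0.21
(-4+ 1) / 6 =-1 / 2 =-0.50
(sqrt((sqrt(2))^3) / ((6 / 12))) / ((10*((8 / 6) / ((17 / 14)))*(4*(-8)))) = -51*2^(3 / 4) / 8960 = -0.01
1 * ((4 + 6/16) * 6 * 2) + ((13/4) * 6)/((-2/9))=-141/4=-35.25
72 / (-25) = -2.88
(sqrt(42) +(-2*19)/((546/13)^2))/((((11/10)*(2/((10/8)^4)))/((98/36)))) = -59375/912384 +153125*sqrt(42)/50688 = 19.51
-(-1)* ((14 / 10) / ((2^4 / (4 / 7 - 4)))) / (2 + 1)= -1 / 10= -0.10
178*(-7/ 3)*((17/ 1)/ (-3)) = 21182/ 9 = 2353.56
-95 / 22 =-4.32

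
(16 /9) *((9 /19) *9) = 144 /19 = 7.58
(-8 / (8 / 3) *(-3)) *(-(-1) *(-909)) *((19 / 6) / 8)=-51813 / 16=-3238.31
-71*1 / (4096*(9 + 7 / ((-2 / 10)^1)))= 0.00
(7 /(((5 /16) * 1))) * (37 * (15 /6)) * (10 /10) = 2072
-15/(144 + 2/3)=-45/434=-0.10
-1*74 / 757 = -0.10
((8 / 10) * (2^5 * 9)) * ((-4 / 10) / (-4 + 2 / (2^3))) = 3072 / 125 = 24.58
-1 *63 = -63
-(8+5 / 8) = -69 / 8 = -8.62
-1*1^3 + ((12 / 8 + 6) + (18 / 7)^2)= 1285 / 98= 13.11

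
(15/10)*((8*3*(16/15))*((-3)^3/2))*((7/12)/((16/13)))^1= -245.70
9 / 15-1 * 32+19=-62 / 5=-12.40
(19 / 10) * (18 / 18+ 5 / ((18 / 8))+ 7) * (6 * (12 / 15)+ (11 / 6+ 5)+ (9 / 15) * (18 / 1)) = 294101 / 675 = 435.71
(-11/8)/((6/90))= -165/8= -20.62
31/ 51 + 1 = 82/ 51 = 1.61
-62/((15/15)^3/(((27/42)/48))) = -93/112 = -0.83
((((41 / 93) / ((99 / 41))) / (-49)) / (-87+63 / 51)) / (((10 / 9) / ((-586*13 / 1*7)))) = -108849793 / 52203690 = -2.09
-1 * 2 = -2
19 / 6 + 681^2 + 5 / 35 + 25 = 19479151 / 42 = 463789.31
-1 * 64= -64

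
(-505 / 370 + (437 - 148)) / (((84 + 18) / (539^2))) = 2061246495 / 2516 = 819255.36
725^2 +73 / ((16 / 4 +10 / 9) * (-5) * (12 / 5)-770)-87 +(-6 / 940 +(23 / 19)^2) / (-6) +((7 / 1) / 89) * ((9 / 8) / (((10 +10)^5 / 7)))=525537.67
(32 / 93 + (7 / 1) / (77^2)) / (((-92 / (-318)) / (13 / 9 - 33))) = -204684622 / 5435199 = -37.66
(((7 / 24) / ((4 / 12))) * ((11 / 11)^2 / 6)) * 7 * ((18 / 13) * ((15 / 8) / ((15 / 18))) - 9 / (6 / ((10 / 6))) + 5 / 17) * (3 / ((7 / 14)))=5.57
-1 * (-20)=20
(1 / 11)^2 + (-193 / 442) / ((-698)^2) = 215320815 / 26056644328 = 0.01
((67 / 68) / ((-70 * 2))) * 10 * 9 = -603 / 952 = -0.63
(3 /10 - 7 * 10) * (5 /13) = -697 /26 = -26.81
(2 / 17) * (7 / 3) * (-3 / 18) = -7 / 153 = -0.05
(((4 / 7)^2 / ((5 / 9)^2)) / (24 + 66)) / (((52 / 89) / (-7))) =-1602 / 11375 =-0.14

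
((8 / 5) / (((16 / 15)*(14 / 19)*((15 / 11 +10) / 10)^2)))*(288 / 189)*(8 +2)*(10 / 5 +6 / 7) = 588544 / 8575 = 68.63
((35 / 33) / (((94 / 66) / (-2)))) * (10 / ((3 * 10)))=-70 / 141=-0.50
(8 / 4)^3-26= -18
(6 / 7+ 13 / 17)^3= 7189057 / 1685159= 4.27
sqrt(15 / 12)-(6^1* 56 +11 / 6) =-2027 / 6 +sqrt(5) / 2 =-336.72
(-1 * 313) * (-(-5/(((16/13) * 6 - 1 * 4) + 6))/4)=-20345/488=-41.69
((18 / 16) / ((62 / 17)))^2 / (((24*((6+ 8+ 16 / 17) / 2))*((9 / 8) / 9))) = 132651 / 31244032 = 0.00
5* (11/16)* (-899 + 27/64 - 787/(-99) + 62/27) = -84427105/27648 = -3053.64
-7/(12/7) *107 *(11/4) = -57673/48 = -1201.52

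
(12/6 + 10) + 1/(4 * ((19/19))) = 49/4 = 12.25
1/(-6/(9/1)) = -3/2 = -1.50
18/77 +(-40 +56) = 1250/77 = 16.23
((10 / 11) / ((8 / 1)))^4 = 625 / 3748096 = 0.00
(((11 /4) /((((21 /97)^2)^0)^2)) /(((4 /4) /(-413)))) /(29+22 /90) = -29205 /752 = -38.84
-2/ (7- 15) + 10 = 41/ 4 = 10.25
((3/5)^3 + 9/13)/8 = 369/3250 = 0.11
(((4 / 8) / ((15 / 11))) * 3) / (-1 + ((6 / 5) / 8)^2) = -440 / 391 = -1.13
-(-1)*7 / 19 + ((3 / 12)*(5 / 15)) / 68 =5731 / 15504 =0.37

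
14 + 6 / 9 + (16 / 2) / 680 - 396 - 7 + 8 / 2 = -98002 / 255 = -384.32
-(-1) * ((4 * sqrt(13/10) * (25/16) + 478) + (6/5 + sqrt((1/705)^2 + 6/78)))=sqrt(6461494)/9165 + 5 * sqrt(130)/8 + 2396/5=486.60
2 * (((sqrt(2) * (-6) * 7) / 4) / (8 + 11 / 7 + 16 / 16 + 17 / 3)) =-441 * sqrt(2) / 341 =-1.83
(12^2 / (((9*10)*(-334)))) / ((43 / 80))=-64 / 7181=-0.01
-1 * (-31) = 31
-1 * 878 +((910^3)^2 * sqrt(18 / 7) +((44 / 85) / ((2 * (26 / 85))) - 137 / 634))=-7231283 / 8242 +243372536589000000 * sqrt(14)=910616649266142297.16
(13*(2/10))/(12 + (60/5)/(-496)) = 1612/7425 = 0.22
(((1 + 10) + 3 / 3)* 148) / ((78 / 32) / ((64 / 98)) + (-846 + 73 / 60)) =-13639680 / 6459271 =-2.11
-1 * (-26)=26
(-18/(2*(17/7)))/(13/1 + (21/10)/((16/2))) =-0.28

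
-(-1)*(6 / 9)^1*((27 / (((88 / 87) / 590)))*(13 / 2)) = 3002805 / 44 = 68245.57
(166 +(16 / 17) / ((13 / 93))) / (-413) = -38174 / 91273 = -0.42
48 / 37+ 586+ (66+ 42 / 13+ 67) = 348017 / 481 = 723.53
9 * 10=90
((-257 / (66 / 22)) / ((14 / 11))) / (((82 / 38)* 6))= -53713 / 10332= -5.20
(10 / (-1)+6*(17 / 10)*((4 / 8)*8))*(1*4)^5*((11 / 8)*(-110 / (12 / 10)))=-11925760 / 3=-3975253.33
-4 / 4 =-1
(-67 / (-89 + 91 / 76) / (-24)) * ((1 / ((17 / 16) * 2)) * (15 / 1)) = -25460 / 113441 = -0.22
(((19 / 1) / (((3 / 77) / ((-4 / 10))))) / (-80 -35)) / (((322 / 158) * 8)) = 16511 / 158700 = 0.10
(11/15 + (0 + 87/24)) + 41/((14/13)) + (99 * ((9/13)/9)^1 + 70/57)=10638167/207480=51.27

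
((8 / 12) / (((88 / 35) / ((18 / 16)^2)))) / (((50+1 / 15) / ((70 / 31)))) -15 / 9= -162409865 / 98338944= -1.65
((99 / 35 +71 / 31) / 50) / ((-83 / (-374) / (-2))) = -2077196 / 2251375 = -0.92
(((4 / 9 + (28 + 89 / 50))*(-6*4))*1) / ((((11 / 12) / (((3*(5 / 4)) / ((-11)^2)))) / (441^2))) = -31741632972 / 6655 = -4769591.73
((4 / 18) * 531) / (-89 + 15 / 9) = -177 / 131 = -1.35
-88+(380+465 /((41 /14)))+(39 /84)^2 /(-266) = 3854303279 /8550304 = 450.78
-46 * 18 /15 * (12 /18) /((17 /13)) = -2392 /85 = -28.14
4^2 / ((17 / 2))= 1.88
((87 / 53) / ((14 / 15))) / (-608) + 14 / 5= 6309379 / 2255680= 2.80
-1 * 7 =-7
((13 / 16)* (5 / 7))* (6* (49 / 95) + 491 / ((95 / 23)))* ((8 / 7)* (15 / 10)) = 451893 / 3724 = 121.35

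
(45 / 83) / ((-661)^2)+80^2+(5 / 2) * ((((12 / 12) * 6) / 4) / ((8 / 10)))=3716198797145 / 580231088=6404.69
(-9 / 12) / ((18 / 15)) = -5 / 8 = -0.62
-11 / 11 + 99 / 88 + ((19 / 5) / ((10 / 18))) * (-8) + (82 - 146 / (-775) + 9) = 226879 / 6200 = 36.59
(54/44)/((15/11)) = 9/10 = 0.90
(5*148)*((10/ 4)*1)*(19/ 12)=17575/ 6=2929.17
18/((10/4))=36/5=7.20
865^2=748225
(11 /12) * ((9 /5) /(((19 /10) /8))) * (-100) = -694.74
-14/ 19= -0.74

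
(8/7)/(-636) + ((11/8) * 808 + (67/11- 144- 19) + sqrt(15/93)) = sqrt(155)/31 + 11680913/12243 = 954.49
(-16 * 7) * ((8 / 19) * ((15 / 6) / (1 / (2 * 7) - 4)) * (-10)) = -62720 / 209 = -300.10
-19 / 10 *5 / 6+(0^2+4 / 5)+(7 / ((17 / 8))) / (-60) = -0.84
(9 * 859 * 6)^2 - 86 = 2151660910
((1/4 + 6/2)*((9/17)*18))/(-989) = -1053/33626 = -0.03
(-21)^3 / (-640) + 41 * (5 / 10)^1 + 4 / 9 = 35.41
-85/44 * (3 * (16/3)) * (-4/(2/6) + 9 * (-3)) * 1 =13260/11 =1205.45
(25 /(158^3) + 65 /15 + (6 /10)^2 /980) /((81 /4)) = 314092926481 /1467653843250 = 0.21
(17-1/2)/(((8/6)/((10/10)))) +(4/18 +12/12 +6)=1411/72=19.60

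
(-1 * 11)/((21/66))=-242/7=-34.57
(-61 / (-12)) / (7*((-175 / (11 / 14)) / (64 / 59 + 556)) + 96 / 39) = -23892297 / 1584514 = -15.08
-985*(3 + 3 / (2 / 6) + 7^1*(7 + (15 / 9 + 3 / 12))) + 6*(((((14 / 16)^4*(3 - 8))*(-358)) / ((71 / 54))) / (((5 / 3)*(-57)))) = -151987590857 / 2072064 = -73350.82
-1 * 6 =-6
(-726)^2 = 527076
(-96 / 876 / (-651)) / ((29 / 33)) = 88 / 459389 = 0.00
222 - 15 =207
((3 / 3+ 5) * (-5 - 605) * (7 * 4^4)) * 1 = -6558720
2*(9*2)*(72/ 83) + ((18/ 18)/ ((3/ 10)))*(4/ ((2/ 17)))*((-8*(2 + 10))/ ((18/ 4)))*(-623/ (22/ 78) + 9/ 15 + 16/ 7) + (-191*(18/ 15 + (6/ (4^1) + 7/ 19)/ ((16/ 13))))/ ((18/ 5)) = 124343486827499/ 23314368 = 5333341.52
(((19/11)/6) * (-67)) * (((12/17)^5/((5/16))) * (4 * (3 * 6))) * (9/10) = -273683349504/390460675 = -700.92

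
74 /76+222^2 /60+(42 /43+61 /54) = 90936028 /110295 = 824.48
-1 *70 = -70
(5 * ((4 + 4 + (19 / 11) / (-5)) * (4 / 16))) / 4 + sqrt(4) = 773 / 176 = 4.39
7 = 7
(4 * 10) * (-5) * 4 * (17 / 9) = -13600 / 9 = -1511.11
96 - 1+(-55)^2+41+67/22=69609/22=3164.05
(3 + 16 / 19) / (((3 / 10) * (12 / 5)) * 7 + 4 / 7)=12775 / 18658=0.68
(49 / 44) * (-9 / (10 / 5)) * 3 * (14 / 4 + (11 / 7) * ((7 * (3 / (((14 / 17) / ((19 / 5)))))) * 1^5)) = -257607 / 110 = -2341.88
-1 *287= -287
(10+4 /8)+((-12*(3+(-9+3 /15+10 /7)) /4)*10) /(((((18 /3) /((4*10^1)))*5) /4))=9939 /14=709.93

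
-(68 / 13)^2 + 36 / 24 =-8741 / 338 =-25.86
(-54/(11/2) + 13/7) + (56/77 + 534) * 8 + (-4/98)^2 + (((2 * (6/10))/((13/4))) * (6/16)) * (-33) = 665662418/156065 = 4265.29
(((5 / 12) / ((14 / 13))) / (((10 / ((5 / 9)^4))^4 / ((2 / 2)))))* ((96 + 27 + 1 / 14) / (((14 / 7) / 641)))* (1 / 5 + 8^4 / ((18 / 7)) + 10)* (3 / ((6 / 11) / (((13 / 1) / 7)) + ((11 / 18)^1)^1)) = 36160370078037841796875 / 54135940344822002370816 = 0.67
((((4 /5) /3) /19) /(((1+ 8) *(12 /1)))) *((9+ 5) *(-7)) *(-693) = 7546 /855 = 8.83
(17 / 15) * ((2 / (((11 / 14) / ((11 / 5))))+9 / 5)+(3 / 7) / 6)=8891 / 1050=8.47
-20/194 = -10/97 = -0.10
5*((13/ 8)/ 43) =0.19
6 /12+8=8.50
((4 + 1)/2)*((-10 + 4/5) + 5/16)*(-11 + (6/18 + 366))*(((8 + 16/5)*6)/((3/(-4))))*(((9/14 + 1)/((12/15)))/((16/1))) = 2905383/32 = 90793.22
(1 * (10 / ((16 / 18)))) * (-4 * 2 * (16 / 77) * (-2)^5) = 46080 / 77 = 598.44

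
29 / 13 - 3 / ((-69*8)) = 5349 / 2392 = 2.24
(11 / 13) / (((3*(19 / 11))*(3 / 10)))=1210 / 2223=0.54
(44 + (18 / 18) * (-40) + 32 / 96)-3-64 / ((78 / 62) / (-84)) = 166708 / 39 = 4274.56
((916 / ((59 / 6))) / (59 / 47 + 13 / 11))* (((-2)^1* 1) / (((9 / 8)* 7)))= -3788576 / 390285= -9.71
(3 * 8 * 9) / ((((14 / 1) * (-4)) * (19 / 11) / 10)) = -2970 / 133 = -22.33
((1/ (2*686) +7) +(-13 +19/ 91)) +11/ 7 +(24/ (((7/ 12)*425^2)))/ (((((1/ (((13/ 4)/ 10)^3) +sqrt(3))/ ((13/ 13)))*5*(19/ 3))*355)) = -4.22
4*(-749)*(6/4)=-4494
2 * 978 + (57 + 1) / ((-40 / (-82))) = 20749 / 10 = 2074.90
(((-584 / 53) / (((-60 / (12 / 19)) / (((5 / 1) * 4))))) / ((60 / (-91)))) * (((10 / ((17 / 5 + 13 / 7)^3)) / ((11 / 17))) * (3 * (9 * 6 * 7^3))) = -44840989864125 / 2156381744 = -20794.55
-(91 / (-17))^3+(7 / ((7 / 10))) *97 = 5519181 / 4913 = 1123.38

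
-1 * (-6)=6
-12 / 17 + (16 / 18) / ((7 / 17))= 1556 / 1071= 1.45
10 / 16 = 5 / 8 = 0.62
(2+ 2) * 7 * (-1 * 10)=-280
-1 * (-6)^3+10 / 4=437 / 2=218.50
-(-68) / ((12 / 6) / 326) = 11084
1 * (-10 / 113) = -0.09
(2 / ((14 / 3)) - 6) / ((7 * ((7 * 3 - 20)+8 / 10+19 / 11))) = -2145 / 9506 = -0.23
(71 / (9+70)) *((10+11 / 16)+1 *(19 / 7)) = 1349 / 112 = 12.04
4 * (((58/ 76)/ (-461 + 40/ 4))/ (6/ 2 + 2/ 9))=-18/ 8569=-0.00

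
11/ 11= 1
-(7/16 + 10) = -167/16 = -10.44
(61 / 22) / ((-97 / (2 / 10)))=-61 / 10670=-0.01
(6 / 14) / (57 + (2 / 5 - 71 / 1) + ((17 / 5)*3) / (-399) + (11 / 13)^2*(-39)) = -3705 / 359188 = -0.01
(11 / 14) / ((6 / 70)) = 55 / 6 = 9.17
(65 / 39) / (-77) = -5 / 231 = -0.02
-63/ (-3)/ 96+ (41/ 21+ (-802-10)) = -544205/ 672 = -809.83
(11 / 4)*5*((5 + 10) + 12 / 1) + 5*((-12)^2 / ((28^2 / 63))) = 12015 / 28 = 429.11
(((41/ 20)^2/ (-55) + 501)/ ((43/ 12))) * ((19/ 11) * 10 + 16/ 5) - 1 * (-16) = 18717378791/ 6503750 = 2877.94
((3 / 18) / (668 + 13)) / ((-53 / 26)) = -13 / 108279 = -0.00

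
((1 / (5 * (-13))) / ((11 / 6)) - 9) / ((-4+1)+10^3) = -6441 / 712855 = -0.01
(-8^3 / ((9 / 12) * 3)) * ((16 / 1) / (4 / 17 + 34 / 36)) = -1114112 / 361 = -3086.18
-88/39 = -2.26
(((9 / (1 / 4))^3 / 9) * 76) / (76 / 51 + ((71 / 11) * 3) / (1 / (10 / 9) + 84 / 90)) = 1215637632 / 37187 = 32689.85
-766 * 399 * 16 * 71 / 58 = -173600112 / 29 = -5986210.76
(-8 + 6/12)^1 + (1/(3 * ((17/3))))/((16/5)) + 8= 141/272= 0.52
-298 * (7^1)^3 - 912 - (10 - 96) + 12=-103028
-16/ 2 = -8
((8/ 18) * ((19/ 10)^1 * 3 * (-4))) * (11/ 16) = -209/ 30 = -6.97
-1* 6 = -6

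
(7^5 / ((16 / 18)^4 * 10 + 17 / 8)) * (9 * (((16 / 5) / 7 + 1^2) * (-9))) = -520603855128 / 2196085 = -237059.97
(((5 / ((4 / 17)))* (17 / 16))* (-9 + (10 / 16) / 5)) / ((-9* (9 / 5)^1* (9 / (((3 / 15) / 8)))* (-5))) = -20519 / 2985984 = -0.01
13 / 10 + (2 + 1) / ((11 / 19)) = 713 / 110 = 6.48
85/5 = 17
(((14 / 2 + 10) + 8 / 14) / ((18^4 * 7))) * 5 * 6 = 205 / 285768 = 0.00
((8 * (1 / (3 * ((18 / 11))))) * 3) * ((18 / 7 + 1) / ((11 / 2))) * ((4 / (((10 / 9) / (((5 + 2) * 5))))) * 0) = 0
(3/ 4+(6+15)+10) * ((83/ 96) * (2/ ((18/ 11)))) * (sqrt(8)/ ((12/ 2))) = 115951 * sqrt(2)/ 10368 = 15.82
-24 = -24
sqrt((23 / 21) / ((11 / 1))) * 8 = 8 * sqrt(5313) / 231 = 2.52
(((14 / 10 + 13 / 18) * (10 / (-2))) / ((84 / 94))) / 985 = -8977 / 744660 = -0.01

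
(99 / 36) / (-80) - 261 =-83531 / 320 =-261.03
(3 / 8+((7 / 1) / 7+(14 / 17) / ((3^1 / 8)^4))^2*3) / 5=27587142857 / 25281720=1091.19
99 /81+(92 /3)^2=2825 /3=941.67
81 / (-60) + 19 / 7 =1.36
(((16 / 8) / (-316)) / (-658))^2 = 1 / 10808513296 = 0.00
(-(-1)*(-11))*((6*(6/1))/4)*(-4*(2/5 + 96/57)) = 78408/95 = 825.35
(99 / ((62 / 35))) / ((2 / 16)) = 13860 / 31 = 447.10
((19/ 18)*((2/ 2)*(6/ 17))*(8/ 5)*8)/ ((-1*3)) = -1216/ 765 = -1.59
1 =1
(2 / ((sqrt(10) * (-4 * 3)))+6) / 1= 5.95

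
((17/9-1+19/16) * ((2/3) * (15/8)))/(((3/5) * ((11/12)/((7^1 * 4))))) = 52325/396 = 132.13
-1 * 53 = -53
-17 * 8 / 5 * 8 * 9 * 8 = -78336 / 5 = -15667.20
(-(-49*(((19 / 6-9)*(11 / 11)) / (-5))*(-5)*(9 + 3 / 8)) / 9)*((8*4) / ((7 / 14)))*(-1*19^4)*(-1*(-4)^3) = 158933699555.56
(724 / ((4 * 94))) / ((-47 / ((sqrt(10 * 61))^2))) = -55205 / 2209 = -24.99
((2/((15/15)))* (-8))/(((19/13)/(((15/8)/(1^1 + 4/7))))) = -2730/209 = -13.06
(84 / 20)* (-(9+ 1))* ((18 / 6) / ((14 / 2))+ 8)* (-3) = 1062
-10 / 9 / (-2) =5 / 9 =0.56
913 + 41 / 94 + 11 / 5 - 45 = 409199 / 470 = 870.64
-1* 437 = -437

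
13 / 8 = 1.62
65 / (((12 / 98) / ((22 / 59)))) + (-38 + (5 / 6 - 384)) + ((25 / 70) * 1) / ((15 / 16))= -552217 / 2478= -222.85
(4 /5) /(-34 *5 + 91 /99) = -396 /83695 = -0.00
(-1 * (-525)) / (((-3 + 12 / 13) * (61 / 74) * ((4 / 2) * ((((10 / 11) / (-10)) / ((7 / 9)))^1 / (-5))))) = -32407375 / 4941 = -6558.87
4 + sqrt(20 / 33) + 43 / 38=5.91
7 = 7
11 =11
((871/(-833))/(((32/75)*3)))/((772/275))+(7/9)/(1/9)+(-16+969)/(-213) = 9795725791/4383206016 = 2.23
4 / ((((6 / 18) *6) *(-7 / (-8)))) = 16 / 7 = 2.29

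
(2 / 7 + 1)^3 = 729 / 343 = 2.13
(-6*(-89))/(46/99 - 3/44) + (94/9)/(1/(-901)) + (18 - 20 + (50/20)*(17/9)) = -22779871/2826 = -8060.82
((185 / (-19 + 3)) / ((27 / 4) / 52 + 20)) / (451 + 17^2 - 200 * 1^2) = -481 / 452196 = -0.00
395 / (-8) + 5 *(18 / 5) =-251 / 8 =-31.38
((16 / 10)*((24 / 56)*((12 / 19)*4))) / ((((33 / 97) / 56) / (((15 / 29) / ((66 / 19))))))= 148992 / 3509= 42.46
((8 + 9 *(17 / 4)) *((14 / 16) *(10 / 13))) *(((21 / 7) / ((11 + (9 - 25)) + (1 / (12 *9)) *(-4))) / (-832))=524475 / 23535616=0.02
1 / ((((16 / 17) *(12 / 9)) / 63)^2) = 10323369 / 4096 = 2520.35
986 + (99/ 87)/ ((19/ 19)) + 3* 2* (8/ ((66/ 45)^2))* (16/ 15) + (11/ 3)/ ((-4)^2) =170313175/ 168432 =1011.17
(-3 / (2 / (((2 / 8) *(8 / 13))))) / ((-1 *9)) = 0.03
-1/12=-0.08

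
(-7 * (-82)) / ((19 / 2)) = 1148 / 19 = 60.42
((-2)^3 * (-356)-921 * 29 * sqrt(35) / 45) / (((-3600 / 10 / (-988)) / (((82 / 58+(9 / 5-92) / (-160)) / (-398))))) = -336186019 / 8656500+1159652897 * sqrt(35) / 143280000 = 9.05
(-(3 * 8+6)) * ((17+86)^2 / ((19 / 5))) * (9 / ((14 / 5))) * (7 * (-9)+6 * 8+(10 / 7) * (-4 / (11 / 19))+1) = 65810279250 / 10241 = 6426157.53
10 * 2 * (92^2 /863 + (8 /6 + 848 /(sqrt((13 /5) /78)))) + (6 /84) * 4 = 4043338 /18123 + 16960 * sqrt(30) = 93116.85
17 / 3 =5.67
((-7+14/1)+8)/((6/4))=10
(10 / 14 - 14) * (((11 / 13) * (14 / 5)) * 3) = -6138 / 65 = -94.43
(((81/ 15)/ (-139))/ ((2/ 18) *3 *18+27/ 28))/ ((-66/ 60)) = 504/ 99385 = 0.01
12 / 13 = 0.92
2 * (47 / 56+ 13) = 775 / 28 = 27.68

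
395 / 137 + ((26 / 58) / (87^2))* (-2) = 86699333 / 30071637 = 2.88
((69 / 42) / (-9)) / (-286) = 23 / 36036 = 0.00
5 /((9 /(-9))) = -5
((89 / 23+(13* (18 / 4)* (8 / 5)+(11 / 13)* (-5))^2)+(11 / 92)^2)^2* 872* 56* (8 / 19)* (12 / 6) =249208941500824715837728812 / 94911398261875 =2625700875391.38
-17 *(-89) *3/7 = 4539/7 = 648.43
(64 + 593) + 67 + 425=1149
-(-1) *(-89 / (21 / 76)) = -322.10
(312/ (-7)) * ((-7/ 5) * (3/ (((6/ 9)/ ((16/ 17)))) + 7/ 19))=463944/ 1615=287.27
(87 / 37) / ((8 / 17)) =1479 / 296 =5.00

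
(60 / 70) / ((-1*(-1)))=6 / 7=0.86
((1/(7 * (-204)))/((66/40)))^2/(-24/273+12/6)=325/3449971602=0.00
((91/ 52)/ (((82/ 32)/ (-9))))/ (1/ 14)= -3528/ 41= -86.05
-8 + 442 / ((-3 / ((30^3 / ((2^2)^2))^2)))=-839109391 / 2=-419554695.50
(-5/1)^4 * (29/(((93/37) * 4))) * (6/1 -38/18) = 23471875/3348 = 7010.72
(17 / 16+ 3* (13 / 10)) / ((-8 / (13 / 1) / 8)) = -5161 / 80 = -64.51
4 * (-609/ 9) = -812/ 3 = -270.67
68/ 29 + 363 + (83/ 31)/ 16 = 5257527/ 14384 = 365.51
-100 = -100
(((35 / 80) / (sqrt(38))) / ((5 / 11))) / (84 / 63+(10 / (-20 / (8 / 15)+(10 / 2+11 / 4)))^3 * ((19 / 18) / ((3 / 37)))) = 3503445561 * sqrt(38) / 116035960960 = 0.19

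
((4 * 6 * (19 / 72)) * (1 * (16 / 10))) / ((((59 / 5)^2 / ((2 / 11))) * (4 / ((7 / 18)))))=1330 / 1033857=0.00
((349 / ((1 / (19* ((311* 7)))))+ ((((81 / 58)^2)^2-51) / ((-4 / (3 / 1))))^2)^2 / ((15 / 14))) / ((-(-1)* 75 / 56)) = 42877972621933630916689199176245212667074005441 / 295202752184074389302501572608000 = 145249230587108.37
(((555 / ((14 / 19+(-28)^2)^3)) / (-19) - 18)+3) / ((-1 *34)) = 3314613784357 / 7513124547600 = 0.44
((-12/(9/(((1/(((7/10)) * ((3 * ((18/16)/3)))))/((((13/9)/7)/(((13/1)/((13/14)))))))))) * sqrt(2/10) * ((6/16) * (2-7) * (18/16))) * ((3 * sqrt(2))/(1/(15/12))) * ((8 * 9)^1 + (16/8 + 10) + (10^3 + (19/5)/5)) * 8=20501964 * sqrt(10)/13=4987146.37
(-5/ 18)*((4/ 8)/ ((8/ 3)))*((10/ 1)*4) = -25/ 12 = -2.08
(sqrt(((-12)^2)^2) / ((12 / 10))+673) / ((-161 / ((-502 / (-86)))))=-199043 / 6923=-28.75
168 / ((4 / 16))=672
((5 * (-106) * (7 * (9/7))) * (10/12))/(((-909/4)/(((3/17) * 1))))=5300/1717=3.09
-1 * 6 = -6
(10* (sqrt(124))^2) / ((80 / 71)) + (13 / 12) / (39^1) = 39619 / 36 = 1100.53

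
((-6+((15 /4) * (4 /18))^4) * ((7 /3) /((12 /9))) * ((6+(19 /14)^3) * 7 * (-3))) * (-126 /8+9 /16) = -1501044957 /57344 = -26176.15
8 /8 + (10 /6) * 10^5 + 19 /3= 166674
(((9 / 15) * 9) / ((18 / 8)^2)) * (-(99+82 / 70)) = -56096 / 525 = -106.85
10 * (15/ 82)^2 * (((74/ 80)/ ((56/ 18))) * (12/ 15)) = 14985/ 188272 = 0.08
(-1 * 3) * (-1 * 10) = 30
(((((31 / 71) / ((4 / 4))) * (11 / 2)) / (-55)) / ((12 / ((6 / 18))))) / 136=-31 / 3476160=-0.00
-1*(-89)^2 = -7921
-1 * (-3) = 3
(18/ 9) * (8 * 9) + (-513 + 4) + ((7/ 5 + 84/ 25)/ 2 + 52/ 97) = -362.08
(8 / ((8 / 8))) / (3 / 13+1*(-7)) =-13 / 11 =-1.18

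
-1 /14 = -0.07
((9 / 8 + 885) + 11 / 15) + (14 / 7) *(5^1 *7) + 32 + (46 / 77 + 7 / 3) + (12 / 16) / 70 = 916423 / 924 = 991.80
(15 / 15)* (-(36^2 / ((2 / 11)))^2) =-50808384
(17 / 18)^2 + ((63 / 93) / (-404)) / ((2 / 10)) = 448177 / 507222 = 0.88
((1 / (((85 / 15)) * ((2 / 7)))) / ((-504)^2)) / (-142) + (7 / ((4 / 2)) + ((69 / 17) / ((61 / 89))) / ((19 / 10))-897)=-60265593828871 / 67685006592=-890.38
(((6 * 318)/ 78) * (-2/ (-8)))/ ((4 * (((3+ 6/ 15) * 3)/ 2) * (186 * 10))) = 53/ 328848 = 0.00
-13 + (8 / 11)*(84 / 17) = -1759 / 187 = -9.41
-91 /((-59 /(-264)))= -24024 /59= -407.19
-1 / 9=-0.11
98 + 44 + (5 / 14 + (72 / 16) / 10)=19993 / 140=142.81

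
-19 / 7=-2.71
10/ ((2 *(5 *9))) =1/ 9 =0.11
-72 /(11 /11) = -72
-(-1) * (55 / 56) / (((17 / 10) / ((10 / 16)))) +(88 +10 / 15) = 1017053 / 11424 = 89.03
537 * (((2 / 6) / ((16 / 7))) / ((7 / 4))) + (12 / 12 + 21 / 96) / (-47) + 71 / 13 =981229 / 19552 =50.19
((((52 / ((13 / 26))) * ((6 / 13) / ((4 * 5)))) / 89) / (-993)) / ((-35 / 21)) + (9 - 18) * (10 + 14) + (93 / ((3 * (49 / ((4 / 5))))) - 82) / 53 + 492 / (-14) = -483283112356 / 1912625575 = -252.68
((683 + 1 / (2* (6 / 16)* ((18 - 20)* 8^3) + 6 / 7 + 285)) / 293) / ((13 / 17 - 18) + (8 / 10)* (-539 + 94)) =-39187006 / 6274411875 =-0.01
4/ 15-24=-356/ 15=-23.73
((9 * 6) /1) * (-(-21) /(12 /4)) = 378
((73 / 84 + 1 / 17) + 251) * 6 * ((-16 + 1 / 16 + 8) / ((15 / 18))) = -14397.68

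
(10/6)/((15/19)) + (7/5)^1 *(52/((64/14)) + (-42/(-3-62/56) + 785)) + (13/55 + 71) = 547659029/455400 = 1202.59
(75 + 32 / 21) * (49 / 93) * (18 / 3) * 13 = 292474 / 93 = 3144.88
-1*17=-17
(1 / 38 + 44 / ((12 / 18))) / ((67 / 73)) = 71.94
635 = 635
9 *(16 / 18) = 8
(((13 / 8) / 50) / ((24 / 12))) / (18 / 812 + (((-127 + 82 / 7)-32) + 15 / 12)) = -2639 / 23712600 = -0.00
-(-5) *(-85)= -425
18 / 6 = 3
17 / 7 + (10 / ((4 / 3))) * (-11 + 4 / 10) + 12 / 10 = -5311 / 70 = -75.87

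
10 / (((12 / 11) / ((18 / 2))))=165 / 2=82.50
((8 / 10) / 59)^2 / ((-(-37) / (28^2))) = 12544 / 3219925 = 0.00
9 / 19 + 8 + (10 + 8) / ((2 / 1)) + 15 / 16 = 5597 / 304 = 18.41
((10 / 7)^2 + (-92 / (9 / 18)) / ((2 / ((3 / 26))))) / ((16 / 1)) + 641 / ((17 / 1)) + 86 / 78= 9946879 / 259896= 38.27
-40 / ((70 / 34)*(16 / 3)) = -51 / 14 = -3.64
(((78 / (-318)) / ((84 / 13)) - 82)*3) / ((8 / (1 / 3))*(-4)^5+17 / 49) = 2556631 / 255291884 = 0.01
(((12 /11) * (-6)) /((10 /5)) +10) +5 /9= 721 /99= 7.28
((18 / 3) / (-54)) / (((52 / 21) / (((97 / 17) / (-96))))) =679 / 254592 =0.00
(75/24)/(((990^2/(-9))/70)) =-35/17424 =-0.00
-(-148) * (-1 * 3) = -444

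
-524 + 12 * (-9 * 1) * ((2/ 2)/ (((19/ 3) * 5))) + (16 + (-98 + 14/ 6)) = -173017/ 285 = -607.08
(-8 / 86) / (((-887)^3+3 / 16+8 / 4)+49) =64 / 480130467647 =0.00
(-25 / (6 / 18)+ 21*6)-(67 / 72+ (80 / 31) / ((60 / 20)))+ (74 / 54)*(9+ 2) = 430441 / 6696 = 64.28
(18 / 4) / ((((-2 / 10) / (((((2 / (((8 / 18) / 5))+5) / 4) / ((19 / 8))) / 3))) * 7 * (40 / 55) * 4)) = -9075 / 8512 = -1.07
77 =77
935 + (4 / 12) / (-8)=22439 / 24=934.96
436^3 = 82881856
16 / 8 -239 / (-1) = 241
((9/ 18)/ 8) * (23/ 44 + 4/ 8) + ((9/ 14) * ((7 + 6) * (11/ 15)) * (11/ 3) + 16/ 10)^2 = 19990349/ 34496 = 579.50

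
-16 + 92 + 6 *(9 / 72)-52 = 99 / 4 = 24.75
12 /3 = 4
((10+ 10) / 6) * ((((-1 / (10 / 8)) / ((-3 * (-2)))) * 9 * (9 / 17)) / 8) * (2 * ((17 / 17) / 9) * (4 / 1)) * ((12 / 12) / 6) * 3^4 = -54 / 17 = -3.18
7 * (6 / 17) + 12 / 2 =144 / 17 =8.47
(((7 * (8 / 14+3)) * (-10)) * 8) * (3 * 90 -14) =-512000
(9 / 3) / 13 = 3 / 13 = 0.23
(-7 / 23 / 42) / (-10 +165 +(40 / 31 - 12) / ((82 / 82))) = -31 / 617274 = -0.00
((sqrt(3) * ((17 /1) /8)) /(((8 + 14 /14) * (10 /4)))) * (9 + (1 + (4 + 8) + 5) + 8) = 119 * sqrt(3) /36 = 5.73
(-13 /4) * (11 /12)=-143 /48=-2.98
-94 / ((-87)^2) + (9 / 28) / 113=-229295 / 23948316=-0.01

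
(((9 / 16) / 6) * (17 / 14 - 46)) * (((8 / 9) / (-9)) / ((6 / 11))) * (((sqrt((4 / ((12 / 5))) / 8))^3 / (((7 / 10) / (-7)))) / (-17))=57475 * sqrt(30) / 7402752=0.04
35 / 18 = 1.94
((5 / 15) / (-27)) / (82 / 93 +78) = -31 / 198072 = -0.00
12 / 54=0.22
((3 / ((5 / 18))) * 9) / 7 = 486 / 35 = 13.89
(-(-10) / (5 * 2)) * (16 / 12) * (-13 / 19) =-52 / 57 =-0.91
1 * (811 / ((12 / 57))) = 3852.25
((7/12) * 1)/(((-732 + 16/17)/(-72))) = 357/6214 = 0.06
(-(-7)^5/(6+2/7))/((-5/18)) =-9625.83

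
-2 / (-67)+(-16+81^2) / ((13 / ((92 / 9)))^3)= 341469571546 / 107308071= 3182.14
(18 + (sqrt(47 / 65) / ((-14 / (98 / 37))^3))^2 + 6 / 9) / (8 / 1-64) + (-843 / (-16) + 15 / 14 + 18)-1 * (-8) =4450650110826877 / 56035464772560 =79.43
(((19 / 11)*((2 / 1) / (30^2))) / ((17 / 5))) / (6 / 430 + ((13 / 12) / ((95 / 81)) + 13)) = 31046 / 383288103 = 0.00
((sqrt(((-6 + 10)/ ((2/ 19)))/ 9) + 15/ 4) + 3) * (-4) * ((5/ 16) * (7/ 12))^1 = -315/ 64 -35 * sqrt(38)/ 144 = -6.42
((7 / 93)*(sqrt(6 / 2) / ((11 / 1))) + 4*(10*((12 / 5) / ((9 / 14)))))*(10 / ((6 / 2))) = 70*sqrt(3) / 3069 + 4480 / 9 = 497.82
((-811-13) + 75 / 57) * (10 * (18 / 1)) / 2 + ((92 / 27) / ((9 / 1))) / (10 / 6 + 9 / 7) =-3532443572 / 47709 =-74041.45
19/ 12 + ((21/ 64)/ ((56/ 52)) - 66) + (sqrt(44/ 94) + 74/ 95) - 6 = -2529269/ 36480 + sqrt(1034)/ 47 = -68.65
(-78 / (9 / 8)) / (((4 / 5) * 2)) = -130 / 3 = -43.33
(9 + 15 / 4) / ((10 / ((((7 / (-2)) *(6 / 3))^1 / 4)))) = -357 / 160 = -2.23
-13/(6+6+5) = -13/17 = -0.76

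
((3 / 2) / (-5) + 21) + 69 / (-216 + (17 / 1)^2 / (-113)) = 5034309 / 246970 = 20.38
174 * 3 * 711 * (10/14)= 1855710/7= 265101.43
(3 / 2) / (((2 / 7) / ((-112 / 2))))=-294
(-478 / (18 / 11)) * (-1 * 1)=2629 / 9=292.11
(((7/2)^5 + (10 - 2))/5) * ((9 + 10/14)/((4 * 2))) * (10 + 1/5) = 14793621/11200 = 1320.86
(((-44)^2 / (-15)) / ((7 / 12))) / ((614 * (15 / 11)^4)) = -56689952 / 543965625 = -0.10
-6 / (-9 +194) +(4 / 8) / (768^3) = -5435817799 / 167604387840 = -0.03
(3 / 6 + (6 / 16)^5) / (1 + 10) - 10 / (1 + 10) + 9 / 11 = -16141 / 360448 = -0.04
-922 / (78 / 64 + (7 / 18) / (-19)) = -769.43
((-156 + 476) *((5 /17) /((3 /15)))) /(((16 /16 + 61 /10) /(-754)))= -60320000 /1207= -49975.14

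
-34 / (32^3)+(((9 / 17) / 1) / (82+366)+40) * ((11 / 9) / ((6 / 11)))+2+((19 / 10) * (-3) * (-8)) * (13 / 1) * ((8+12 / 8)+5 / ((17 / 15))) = 2194774587311 / 263208960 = 8338.53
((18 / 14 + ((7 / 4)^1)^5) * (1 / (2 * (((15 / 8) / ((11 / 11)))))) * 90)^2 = 144852554025 / 802816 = 180430.58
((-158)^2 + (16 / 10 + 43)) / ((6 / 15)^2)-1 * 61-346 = 623587 / 4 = 155896.75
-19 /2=-9.50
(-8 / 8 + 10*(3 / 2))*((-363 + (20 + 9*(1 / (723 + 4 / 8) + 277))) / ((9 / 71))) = 237456.93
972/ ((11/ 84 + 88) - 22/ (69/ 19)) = 625968/ 52855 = 11.84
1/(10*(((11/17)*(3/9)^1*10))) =51/1100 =0.05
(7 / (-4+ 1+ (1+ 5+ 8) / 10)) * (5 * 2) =-175 / 4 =-43.75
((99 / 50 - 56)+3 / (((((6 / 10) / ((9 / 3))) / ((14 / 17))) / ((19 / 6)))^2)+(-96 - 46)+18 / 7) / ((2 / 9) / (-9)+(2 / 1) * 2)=2594073087 / 32570300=79.65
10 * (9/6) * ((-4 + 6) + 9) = 165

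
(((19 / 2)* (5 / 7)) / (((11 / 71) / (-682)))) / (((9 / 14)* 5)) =-9293.11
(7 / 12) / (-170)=-7 / 2040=-0.00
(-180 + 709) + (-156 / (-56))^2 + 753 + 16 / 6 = 759947 / 588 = 1292.43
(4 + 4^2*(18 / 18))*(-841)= -16820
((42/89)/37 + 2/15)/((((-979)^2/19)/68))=847552/4303835745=0.00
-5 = -5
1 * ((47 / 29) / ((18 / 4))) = 94 / 261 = 0.36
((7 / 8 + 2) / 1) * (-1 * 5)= -115 / 8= -14.38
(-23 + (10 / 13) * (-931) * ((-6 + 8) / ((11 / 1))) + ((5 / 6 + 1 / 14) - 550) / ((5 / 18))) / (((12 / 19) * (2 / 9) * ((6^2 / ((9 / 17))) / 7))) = -607643541 / 388960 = -1562.23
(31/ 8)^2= 15.02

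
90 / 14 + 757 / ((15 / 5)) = 5434 / 21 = 258.76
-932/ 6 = -466/ 3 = -155.33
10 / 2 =5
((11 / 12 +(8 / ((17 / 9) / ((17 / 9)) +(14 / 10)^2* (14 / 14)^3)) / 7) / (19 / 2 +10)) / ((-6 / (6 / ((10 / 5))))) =-4049 / 121212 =-0.03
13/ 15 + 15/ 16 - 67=-15647/ 240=-65.20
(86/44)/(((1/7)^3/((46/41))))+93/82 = 679477/902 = 753.30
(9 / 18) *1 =1 / 2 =0.50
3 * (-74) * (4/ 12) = -74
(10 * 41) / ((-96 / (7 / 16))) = -1.87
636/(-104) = -159/26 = -6.12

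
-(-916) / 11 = 83.27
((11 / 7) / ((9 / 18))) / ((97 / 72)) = 1584 / 679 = 2.33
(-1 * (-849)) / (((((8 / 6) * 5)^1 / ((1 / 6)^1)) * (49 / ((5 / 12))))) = 283 / 1568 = 0.18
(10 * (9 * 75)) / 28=241.07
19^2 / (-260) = -361 / 260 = -1.39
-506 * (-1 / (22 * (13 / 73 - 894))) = -1679 / 65249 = -0.03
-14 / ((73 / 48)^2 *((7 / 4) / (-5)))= 92160 / 5329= 17.29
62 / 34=31 / 17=1.82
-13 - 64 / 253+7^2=9044 / 253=35.75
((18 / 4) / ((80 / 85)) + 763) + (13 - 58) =23129 / 32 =722.78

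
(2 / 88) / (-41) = -1 / 1804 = -0.00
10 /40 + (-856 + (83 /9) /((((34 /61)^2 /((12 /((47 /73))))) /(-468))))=-14114910945 /54332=-259790.01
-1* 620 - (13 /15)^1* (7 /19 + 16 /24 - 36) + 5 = -499916 /855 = -584.70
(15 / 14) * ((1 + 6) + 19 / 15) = 62 / 7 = 8.86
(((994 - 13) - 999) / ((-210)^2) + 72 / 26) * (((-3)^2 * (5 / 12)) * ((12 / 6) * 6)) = 793683 / 6370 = 124.60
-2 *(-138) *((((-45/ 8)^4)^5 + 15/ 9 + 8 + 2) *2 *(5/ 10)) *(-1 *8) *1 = -80001727740758687889275350357518805/ 36028797018963968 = -2220494003689585046.63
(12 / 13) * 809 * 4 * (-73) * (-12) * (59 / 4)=501748272 / 13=38596020.92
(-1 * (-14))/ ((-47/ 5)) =-70/ 47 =-1.49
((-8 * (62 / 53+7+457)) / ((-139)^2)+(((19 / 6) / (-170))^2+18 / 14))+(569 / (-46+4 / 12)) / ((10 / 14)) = -16705183208287733 / 1021702417066800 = -16.35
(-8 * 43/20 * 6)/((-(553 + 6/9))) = 1548/8305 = 0.19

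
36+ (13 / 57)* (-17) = 1831 / 57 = 32.12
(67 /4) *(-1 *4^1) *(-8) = 536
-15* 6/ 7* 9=-115.71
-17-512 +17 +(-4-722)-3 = -1241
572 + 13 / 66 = 37765 / 66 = 572.20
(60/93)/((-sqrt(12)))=-10*sqrt(3)/93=-0.19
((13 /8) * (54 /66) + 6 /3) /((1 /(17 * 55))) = 24905 /8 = 3113.12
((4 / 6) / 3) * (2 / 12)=1 / 27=0.04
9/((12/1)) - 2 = -5/4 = -1.25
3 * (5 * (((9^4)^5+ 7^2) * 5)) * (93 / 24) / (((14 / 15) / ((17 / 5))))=720797590903837669194375 / 56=12871385551854244092756.70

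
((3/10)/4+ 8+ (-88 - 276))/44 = -14237/1760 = -8.09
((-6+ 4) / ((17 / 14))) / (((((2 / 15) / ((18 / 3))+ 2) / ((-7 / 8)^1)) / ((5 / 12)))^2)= -39375 / 735488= -0.05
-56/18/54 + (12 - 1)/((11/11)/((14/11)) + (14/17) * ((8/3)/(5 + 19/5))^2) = 689668084/54248049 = 12.71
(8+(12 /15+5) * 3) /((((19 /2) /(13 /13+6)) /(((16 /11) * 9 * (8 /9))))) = 227584 /1045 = 217.78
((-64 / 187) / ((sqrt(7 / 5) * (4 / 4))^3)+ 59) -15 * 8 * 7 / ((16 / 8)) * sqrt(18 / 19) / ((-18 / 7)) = -320 * sqrt(35) / 9163+ 59+ 490 * sqrt(38) / 19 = 217.77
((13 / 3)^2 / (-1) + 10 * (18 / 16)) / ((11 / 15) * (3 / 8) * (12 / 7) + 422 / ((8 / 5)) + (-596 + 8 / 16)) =9485 / 417411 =0.02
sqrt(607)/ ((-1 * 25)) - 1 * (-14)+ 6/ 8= 59/ 4 - sqrt(607)/ 25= 13.76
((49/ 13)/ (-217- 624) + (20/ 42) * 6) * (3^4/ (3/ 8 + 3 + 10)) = 17.28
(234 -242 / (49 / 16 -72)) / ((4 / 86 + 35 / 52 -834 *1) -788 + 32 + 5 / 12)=-878660796 / 5877941047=-0.15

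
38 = 38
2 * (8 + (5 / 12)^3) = 13949 / 864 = 16.14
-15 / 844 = -0.02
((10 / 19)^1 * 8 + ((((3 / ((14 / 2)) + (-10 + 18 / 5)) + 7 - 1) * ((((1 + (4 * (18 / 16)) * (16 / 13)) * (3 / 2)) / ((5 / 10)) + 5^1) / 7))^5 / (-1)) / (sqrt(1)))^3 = 590688176775542574862883742670114651161073291264 / 7913202652330328452591428663731493936811032487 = 74.65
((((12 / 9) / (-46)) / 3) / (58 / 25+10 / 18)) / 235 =-10 / 699407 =-0.00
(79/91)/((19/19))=79/91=0.87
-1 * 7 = -7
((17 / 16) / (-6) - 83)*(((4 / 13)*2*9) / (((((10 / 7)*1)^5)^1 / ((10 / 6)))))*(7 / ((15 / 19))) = -3569823607 / 3120000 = -1144.17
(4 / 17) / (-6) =-2 / 51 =-0.04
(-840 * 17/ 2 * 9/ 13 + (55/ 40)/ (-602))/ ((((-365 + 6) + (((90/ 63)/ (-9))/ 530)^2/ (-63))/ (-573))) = -17793335583597807891/ 2255275628131552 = -7889.65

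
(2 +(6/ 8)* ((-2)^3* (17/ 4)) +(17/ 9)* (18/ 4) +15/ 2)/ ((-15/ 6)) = 3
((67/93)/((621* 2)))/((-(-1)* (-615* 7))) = -67/497253330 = -0.00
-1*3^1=-3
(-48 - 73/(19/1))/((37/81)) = -79785/703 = -113.49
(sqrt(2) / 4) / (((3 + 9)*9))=sqrt(2) / 432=0.00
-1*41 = -41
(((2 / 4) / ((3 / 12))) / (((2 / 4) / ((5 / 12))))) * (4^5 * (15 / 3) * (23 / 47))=588800 / 141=4175.89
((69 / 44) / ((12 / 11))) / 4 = 23 / 64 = 0.36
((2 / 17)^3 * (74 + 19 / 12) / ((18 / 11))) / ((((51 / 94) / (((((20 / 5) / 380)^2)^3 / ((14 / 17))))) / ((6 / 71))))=0.00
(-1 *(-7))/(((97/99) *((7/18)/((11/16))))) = 9801/776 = 12.63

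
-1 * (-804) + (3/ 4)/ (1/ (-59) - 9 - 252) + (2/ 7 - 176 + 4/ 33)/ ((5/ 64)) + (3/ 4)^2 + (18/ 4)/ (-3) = -266949461/ 184800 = -1444.53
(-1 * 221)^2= 48841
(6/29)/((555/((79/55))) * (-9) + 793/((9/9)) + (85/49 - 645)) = -11613/186787579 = -0.00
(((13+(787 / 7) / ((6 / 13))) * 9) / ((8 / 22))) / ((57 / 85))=10076495 / 1064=9470.39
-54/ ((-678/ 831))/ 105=2493/ 3955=0.63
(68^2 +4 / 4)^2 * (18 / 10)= 38503125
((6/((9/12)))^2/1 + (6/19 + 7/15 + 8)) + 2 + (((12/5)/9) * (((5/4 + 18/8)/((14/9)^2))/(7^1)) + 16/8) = 2146073/27930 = 76.84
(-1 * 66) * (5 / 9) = -110 / 3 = -36.67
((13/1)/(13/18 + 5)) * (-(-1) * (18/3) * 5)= 7020/103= 68.16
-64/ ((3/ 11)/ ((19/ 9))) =-13376/ 27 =-495.41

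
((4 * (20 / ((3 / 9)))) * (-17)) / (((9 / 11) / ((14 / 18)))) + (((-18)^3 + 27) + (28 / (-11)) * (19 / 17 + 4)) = -48957857 / 5049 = -9696.55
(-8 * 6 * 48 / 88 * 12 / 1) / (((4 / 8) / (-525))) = 3628800 / 11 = 329890.91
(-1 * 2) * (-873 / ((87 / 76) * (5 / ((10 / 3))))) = 29488 / 29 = 1016.83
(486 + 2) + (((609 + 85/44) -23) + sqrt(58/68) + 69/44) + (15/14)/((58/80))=sqrt(986)/34 + 438065/406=1079.90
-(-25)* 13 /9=36.11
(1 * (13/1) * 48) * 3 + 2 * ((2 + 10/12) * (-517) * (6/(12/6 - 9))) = 30682/7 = 4383.14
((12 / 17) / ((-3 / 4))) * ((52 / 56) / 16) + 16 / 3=3769 / 714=5.28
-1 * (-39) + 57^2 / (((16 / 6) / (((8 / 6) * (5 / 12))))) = 5727 / 8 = 715.88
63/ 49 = 9/ 7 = 1.29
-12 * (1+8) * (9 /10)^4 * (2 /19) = -177147 /23750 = -7.46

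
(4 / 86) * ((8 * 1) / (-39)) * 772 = -12352 / 1677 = -7.37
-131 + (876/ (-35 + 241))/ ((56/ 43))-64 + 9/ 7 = -78465/ 412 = -190.45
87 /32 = 2.72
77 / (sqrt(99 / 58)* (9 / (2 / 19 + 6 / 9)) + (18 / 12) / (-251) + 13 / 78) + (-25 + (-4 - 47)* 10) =-718482064848943 / 1342823268361 + 268769070108* sqrt(638) / 1342823268361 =-530.00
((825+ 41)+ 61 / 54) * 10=234125 / 27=8671.30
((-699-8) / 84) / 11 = -0.77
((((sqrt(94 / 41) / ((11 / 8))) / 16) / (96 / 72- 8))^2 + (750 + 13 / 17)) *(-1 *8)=-50653801591 / 8433700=-6006.12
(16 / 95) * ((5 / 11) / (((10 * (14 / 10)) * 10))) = 4 / 7315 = 0.00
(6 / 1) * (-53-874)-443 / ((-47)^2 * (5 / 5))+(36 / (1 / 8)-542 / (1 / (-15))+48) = 6414493 / 2209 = 2903.80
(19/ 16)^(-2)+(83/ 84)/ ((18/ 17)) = 896443/ 545832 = 1.64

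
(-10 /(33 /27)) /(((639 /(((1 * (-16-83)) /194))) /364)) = 16380 /6887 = 2.38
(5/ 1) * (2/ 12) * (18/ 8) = 15/ 8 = 1.88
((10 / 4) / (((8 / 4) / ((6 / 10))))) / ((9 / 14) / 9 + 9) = 21 / 254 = 0.08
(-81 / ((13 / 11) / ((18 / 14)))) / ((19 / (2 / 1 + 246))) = -1988712 / 1729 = -1150.21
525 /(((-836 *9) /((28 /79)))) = -1225 /49533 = -0.02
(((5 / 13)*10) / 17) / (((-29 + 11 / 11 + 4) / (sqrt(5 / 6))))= -25*sqrt(30) / 15912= -0.01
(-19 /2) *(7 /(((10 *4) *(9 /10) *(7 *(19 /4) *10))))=-1 /180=-0.01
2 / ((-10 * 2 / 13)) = -13 / 10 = -1.30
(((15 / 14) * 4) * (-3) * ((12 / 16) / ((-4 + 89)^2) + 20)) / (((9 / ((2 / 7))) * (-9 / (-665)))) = -10982057 / 18207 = -603.18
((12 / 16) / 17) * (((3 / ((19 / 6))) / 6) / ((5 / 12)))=27 / 1615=0.02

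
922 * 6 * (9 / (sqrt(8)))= 12447 * sqrt(2)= 17602.72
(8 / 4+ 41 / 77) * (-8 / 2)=-780 / 77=-10.13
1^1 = 1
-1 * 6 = -6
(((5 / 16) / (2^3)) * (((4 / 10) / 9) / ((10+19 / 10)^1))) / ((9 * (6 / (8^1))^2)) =0.00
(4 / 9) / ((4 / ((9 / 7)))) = 1 / 7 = 0.14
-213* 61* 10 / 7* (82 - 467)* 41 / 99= 8878550 / 3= 2959516.67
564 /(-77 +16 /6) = -1692 /223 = -7.59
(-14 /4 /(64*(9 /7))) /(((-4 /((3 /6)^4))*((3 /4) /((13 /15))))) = 637 /829440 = 0.00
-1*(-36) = 36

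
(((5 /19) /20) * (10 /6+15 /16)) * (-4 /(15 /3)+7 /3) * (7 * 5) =20125 /10944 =1.84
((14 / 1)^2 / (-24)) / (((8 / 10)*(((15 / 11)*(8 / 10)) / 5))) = -13475 / 288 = -46.79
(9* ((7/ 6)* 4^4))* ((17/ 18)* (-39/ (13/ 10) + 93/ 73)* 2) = -10647168/ 73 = -145851.62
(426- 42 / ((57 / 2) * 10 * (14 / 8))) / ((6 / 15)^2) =101155 / 38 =2661.97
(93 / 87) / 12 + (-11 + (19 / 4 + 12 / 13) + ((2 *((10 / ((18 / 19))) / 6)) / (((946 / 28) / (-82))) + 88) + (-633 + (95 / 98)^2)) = -25794453929537 / 46240061868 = -557.84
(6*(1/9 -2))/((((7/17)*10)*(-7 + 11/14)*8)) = 289/5220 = 0.06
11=11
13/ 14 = 0.93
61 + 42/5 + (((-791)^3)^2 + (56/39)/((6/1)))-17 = 143289631919477331779/585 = 244939541742696293.64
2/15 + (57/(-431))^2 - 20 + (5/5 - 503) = -1454088373/2786415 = -521.85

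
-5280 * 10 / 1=-52800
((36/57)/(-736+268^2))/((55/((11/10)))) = 1/5627800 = 0.00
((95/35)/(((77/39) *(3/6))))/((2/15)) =11115/539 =20.62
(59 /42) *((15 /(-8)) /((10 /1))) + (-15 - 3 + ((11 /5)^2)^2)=722709 /140000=5.16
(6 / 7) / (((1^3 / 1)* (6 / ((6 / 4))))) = 3 / 14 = 0.21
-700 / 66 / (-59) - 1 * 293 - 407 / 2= -1932671 / 3894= -496.32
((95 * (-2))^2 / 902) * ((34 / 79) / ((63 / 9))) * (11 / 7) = 3.87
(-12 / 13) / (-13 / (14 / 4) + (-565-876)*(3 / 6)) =168 / 131807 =0.00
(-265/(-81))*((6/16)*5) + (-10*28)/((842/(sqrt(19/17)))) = 1325/216-140*sqrt(323)/7157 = 5.78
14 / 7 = 2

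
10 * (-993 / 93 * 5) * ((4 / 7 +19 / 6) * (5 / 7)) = -6495875 / 4557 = -1425.47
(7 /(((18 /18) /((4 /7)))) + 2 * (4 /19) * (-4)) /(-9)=-0.26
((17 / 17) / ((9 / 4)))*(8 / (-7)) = -32 / 63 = -0.51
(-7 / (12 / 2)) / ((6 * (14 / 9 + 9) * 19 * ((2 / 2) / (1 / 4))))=-7 / 28880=-0.00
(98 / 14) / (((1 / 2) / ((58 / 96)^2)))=5887 / 1152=5.11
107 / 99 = 1.08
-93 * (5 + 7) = -1116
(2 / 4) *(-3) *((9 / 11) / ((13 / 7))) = -189 / 286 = -0.66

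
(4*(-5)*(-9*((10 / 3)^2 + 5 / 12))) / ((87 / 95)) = 197125 / 87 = 2265.80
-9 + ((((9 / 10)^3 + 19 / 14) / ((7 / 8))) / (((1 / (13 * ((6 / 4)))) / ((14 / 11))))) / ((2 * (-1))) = -742767 / 19250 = -38.59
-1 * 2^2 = -4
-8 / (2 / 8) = -32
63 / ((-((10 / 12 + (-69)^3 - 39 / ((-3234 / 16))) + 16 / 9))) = 0.00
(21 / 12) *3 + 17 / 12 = 20 / 3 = 6.67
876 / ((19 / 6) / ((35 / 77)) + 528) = 26280 / 16049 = 1.64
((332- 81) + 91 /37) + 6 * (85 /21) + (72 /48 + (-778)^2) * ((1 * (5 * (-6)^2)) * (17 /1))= 479713042106 /259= 1852173907.75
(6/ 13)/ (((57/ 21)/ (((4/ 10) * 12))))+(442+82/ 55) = 6035912/ 13585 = 444.31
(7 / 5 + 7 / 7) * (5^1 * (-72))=-864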